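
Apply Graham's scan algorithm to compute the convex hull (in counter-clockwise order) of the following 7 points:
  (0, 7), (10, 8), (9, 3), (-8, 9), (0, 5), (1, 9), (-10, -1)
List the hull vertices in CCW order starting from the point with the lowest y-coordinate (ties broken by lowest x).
Hull (CCW) = [(-10, -1), (9, 3), (10, 8), (1, 9), (-8, 9)]

Graham scan procedure:
  1. Find the pivot p₀ = point with lowest y (tie → lowest x): (-10, -1).
  2. Sort the remaining points by polar angle around p₀.
  3. Walk through sorted points, maintaining a stack; pop the top while the last three entries make a non-left turn (cross product ≤ 0).
  4. Final stack is the convex hull in CCW order: (-10, -1), (9, 3), (10, 8), (1, 9), (-8, 9).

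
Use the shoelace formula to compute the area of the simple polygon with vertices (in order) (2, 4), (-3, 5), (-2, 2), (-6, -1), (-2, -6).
Area = 39

Shoelace formula: Area = (1/2) |Σ_i (x_i · y_{i+1} − x_{i+1} · y_i)| (indices mod n). Compute each cross term:
  (2)(5) − (-3)(4) = 22
  (-3)(2) − (-2)(5) = 4
  (-2)(-1) − (-6)(2) = 14
  (-6)(-6) − (-2)(-1) = 34
  (-2)(4) − (2)(-6) = 4
Sum = 78, so (signed) Area = 78/2 = 39, |Area| = 39.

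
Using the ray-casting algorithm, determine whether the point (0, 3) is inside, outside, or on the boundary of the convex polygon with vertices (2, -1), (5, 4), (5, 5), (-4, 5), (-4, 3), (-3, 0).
The point (0, 3) lies strictly inside the polygon

Cast a horizontal ray to the right from the query point and count how many polygon edges it crosses (each edge strictly once or zero times, handled with the usual half-open convention). 
Parity of crossings → odd ⇒ inside.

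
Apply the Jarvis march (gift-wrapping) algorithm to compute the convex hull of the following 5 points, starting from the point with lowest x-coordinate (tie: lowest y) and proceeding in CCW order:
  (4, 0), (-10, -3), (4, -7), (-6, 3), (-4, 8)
Hull (CCW) = [(-10, -3), (4, -7), (4, 0), (-4, 8)]

Jarvis march: at each step, from the current hull vertex p, select the next vertex q as the point such that every other point lies strictly to the left of (or on) the directed line p → q. (Equivalently: for every other point r, the cross product (q − p) × (r − p) ≥ 0.)
Starting point (lowest x, tie lowest y): (-10, -3). Wrap until returning to start. Resulting hull: (-10, -3), (4, -7), (4, 0), (-4, 8).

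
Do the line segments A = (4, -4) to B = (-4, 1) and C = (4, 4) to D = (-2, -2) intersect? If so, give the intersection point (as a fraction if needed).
Yes; intersection at (-12/13, -12/13) (t = 8/13 on AB, s = 32/39 on CD)

Parametrize AB as A + t(B − A) = (4 + -8 t, -4 + 5 t) and CD as C + s(D − C) = (4 + -6 s, 4 + -6 s). Solve the linear system for (t, s). Determinant = -78 ≠ 0, so a unique intersection of the containing lines exists. Solution: t = 8/13, s = 32/39 — both in [0, 1], so the segments cross. Intersection point: (-12/13, -12/13).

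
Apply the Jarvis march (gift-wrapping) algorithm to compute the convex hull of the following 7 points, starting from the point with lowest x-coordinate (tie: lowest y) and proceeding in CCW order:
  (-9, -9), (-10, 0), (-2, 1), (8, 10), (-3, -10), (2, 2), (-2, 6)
Hull (CCW) = [(-10, 0), (-9, -9), (-3, -10), (8, 10), (-2, 6)]

Jarvis march: at each step, from the current hull vertex p, select the next vertex q as the point such that every other point lies strictly to the left of (or on) the directed line p → q. (Equivalently: for every other point r, the cross product (q − p) × (r − p) ≥ 0.)
Starting point (lowest x, tie lowest y): (-10, 0). Wrap until returning to start. Resulting hull: (-10, 0), (-9, -9), (-3, -10), (8, 10), (-2, 6).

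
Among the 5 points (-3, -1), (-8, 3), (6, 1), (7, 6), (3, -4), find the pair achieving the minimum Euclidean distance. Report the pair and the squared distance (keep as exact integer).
Pair = ((6, 1), (7, 6)); squared distance = 26

Compute all C(5, 2) = 10 pairwise squared distances (x_i − x_j)² + (y_i − y_j)². The minimum is 26, attained by the pair ((6, 1), (7, 6)).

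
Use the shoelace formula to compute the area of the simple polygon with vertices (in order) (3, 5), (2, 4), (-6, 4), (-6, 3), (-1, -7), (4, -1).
Area = 137/2

Shoelace formula: Area = (1/2) |Σ_i (x_i · y_{i+1} − x_{i+1} · y_i)| (indices mod n). Compute each cross term:
  (3)(4) − (2)(5) = 2
  (2)(4) − (-6)(4) = 32
  (-6)(3) − (-6)(4) = 6
  (-6)(-7) − (-1)(3) = 45
  (-1)(-1) − (4)(-7) = 29
  (4)(5) − (3)(-1) = 23
Sum = 137, so (signed) Area = 137/2 = 137/2, |Area| = 137/2.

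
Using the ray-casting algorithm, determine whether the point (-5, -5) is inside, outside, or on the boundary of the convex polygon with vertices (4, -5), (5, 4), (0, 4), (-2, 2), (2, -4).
The point (-5, -5) lies strictly outside the polygon

Cast a horizontal ray to the right from the query point and count how many polygon edges it crosses (each edge strictly once or zero times, handled with the usual half-open convention). 
Parity of crossings → even ⇒ outside.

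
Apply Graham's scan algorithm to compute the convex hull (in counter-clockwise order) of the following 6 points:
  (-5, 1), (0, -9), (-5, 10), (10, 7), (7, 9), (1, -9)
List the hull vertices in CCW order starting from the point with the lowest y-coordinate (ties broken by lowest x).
Hull (CCW) = [(0, -9), (1, -9), (10, 7), (7, 9), (-5, 10), (-5, 1)]

Graham scan procedure:
  1. Find the pivot p₀ = point with lowest y (tie → lowest x): (0, -9).
  2. Sort the remaining points by polar angle around p₀.
  3. Walk through sorted points, maintaining a stack; pop the top while the last three entries make a non-left turn (cross product ≤ 0).
  4. Final stack is the convex hull in CCW order: (0, -9), (1, -9), (10, 7), (7, 9), (-5, 10), (-5, 1).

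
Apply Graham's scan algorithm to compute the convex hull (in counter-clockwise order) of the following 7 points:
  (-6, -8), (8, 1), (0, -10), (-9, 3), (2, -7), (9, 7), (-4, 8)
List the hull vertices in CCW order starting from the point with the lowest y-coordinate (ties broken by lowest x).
Hull (CCW) = [(0, -10), (8, 1), (9, 7), (-4, 8), (-9, 3), (-6, -8)]

Graham scan procedure:
  1. Find the pivot p₀ = point with lowest y (tie → lowest x): (0, -10).
  2. Sort the remaining points by polar angle around p₀.
  3. Walk through sorted points, maintaining a stack; pop the top while the last three entries make a non-left turn (cross product ≤ 0).
  4. Final stack is the convex hull in CCW order: (0, -10), (8, 1), (9, 7), (-4, 8), (-9, 3), (-6, -8).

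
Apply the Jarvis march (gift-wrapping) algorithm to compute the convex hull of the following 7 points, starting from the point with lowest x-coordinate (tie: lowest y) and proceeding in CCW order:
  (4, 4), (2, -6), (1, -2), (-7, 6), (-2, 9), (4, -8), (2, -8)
Hull (CCW) = [(-7, 6), (2, -8), (4, -8), (4, 4), (-2, 9)]

Jarvis march: at each step, from the current hull vertex p, select the next vertex q as the point such that every other point lies strictly to the left of (or on) the directed line p → q. (Equivalently: for every other point r, the cross product (q − p) × (r − p) ≥ 0.)
Starting point (lowest x, tie lowest y): (-7, 6). Wrap until returning to start. Resulting hull: (-7, 6), (2, -8), (4, -8), (4, 4), (-2, 9).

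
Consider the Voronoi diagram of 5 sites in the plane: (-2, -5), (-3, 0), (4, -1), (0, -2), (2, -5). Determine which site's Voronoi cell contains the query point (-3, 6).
Nearest site = (-3, 0)

The Voronoi cell of site s contains exactly those query points closer to s than to any other site. Compute squared distances from q = (-3, 6) to each site:
  (-3 − -3)² + (0 − 6)² = 36
  (0 − -3)² + (-2 − 6)² = 73
  (4 − -3)² + (-1 − 6)² = 98
  (-2 − -3)² + (-5 − 6)² = 122
  (2 − -3)² + (-5 − 6)² = 146
Minimum is attained by (-3, 0), so q lies in its Voronoi cell.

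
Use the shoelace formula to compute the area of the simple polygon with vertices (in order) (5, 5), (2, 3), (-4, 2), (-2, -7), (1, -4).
Area = 93/2

Shoelace formula: Area = (1/2) |Σ_i (x_i · y_{i+1} − x_{i+1} · y_i)| (indices mod n). Compute each cross term:
  (5)(3) − (2)(5) = 5
  (2)(2) − (-4)(3) = 16
  (-4)(-7) − (-2)(2) = 32
  (-2)(-4) − (1)(-7) = 15
  (1)(5) − (5)(-4) = 25
Sum = 93, so (signed) Area = 93/2 = 93/2, |Area| = 93/2.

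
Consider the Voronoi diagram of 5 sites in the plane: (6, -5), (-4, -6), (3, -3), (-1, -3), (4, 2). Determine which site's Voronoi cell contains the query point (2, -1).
Nearest site = (3, -3)

The Voronoi cell of site s contains exactly those query points closer to s than to any other site. Compute squared distances from q = (2, -1) to each site:
  (3 − 2)² + (-3 − -1)² = 5
  (-1 − 2)² + (-3 − -1)² = 13
  (4 − 2)² + (2 − -1)² = 13
  (6 − 2)² + (-5 − -1)² = 32
  (-4 − 2)² + (-6 − -1)² = 61
Minimum is attained by (3, -3), so q lies in its Voronoi cell.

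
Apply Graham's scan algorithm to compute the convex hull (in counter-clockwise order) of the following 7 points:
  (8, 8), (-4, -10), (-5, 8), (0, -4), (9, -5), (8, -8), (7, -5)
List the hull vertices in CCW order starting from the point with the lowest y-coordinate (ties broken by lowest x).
Hull (CCW) = [(-4, -10), (8, -8), (9, -5), (8, 8), (-5, 8)]

Graham scan procedure:
  1. Find the pivot p₀ = point with lowest y (tie → lowest x): (-4, -10).
  2. Sort the remaining points by polar angle around p₀.
  3. Walk through sorted points, maintaining a stack; pop the top while the last three entries make a non-left turn (cross product ≤ 0).
  4. Final stack is the convex hull in CCW order: (-4, -10), (8, -8), (9, -5), (8, 8), (-5, 8).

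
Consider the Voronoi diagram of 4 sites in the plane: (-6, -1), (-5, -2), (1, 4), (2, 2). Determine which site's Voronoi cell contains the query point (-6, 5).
Nearest site = (-6, -1)

The Voronoi cell of site s contains exactly those query points closer to s than to any other site. Compute squared distances from q = (-6, 5) to each site:
  (-6 − -6)² + (-1 − 5)² = 36
  (-5 − -6)² + (-2 − 5)² = 50
  (1 − -6)² + (4 − 5)² = 50
  (2 − -6)² + (2 − 5)² = 73
Minimum is attained by (-6, -1), so q lies in its Voronoi cell.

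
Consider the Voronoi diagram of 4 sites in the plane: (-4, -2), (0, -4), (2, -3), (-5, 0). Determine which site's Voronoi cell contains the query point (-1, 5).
Nearest site = (-5, 0)

The Voronoi cell of site s contains exactly those query points closer to s than to any other site. Compute squared distances from q = (-1, 5) to each site:
  (-5 − -1)² + (0 − 5)² = 41
  (-4 − -1)² + (-2 − 5)² = 58
  (2 − -1)² + (-3 − 5)² = 73
  (0 − -1)² + (-4 − 5)² = 82
Minimum is attained by (-5, 0), so q lies in its Voronoi cell.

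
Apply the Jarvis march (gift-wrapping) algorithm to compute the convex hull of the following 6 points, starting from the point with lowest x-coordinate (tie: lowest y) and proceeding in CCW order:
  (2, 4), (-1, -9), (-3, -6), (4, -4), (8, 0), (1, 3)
Hull (CCW) = [(-3, -6), (-1, -9), (8, 0), (2, 4), (1, 3)]

Jarvis march: at each step, from the current hull vertex p, select the next vertex q as the point such that every other point lies strictly to the left of (or on) the directed line p → q. (Equivalently: for every other point r, the cross product (q − p) × (r − p) ≥ 0.)
Starting point (lowest x, tie lowest y): (-3, -6). Wrap until returning to start. Resulting hull: (-3, -6), (-1, -9), (8, 0), (2, 4), (1, 3).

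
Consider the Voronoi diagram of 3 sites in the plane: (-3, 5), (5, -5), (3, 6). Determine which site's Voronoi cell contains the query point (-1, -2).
Nearest site = (5, -5)

The Voronoi cell of site s contains exactly those query points closer to s than to any other site. Compute squared distances from q = (-1, -2) to each site:
  (5 − -1)² + (-5 − -2)² = 45
  (-3 − -1)² + (5 − -2)² = 53
  (3 − -1)² + (6 − -2)² = 80
Minimum is attained by (5, -5), so q lies in its Voronoi cell.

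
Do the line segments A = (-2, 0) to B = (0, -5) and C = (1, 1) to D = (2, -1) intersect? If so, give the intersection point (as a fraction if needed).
No (intersection of containing lines falls outside at least one segment)

Parametrize and solve: t = -7, s = -17. At least one of these is outside [0, 1], so the segments do not intersect.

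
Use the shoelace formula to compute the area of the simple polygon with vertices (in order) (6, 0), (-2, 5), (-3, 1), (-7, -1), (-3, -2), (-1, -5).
Area = 107/2

Shoelace formula: Area = (1/2) |Σ_i (x_i · y_{i+1} − x_{i+1} · y_i)| (indices mod n). Compute each cross term:
  (6)(5) − (-2)(0) = 30
  (-2)(1) − (-3)(5) = 13
  (-3)(-1) − (-7)(1) = 10
  (-7)(-2) − (-3)(-1) = 11
  (-3)(-5) − (-1)(-2) = 13
  (-1)(0) − (6)(-5) = 30
Sum = 107, so (signed) Area = 107/2 = 107/2, |Area| = 107/2.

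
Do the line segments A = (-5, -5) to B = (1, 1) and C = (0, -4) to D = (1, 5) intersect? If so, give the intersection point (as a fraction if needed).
Yes; intersection at (1/2, 1/2) (t = 11/12 on AB, s = 1/2 on CD)

Parametrize AB as A + t(B − A) = (-5 + 6 t, -5 + 6 t) and CD as C + s(D − C) = (0 + 1 s, -4 + 9 s). Solve the linear system for (t, s). Determinant = -48 ≠ 0, so a unique intersection of the containing lines exists. Solution: t = 11/12, s = 1/2 — both in [0, 1], so the segments cross. Intersection point: (1/2, 1/2).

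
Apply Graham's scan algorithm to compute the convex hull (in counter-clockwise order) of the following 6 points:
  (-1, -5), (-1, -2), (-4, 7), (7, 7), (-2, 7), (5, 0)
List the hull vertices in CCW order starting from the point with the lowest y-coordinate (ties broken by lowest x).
Hull (CCW) = [(-1, -5), (5, 0), (7, 7), (-4, 7)]

Graham scan procedure:
  1. Find the pivot p₀ = point with lowest y (tie → lowest x): (-1, -5).
  2. Sort the remaining points by polar angle around p₀.
  3. Walk through sorted points, maintaining a stack; pop the top while the last three entries make a non-left turn (cross product ≤ 0).
  4. Final stack is the convex hull in CCW order: (-1, -5), (5, 0), (7, 7), (-4, 7).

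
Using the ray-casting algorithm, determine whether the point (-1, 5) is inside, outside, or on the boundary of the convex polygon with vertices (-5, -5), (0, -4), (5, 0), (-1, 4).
The point (-1, 5) lies strictly outside the polygon

Cast a horizontal ray to the right from the query point and count how many polygon edges it crosses (each edge strictly once or zero times, handled with the usual half-open convention). 
Parity of crossings → even ⇒ outside.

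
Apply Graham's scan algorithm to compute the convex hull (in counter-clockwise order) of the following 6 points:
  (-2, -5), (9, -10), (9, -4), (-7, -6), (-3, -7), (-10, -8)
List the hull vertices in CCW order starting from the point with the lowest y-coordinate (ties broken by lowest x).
Hull (CCW) = [(9, -10), (9, -4), (-2, -5), (-7, -6), (-10, -8)]

Graham scan procedure:
  1. Find the pivot p₀ = point with lowest y (tie → lowest x): (9, -10).
  2. Sort the remaining points by polar angle around p₀.
  3. Walk through sorted points, maintaining a stack; pop the top while the last three entries make a non-left turn (cross product ≤ 0).
  4. Final stack is the convex hull in CCW order: (9, -10), (9, -4), (-2, -5), (-7, -6), (-10, -8).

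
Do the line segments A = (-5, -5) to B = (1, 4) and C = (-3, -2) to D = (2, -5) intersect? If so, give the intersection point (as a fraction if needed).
Yes; intersection at (-3, -2) (t = 1/3 on AB, s = 0 on CD)

Parametrize AB as A + t(B − A) = (-5 + 6 t, -5 + 9 t) and CD as C + s(D − C) = (-3 + 5 s, -2 + -3 s). Solve the linear system for (t, s). Determinant = 63 ≠ 0, so a unique intersection of the containing lines exists. Solution: t = 1/3, s = 0 — both in [0, 1], so the segments cross. Intersection point: (-3, -2).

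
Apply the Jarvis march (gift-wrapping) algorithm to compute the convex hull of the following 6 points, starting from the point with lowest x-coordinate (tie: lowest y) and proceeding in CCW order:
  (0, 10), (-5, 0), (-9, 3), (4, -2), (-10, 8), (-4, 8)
Hull (CCW) = [(-10, 8), (-9, 3), (-5, 0), (4, -2), (0, 10)]

Jarvis march: at each step, from the current hull vertex p, select the next vertex q as the point such that every other point lies strictly to the left of (or on) the directed line p → q. (Equivalently: for every other point r, the cross product (q − p) × (r − p) ≥ 0.)
Starting point (lowest x, tie lowest y): (-10, 8). Wrap until returning to start. Resulting hull: (-10, 8), (-9, 3), (-5, 0), (4, -2), (0, 10).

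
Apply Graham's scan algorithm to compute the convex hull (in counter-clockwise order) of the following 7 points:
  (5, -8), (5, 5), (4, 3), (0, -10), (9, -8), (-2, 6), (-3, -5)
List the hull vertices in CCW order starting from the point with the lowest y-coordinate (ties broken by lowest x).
Hull (CCW) = [(0, -10), (9, -8), (5, 5), (-2, 6), (-3, -5)]

Graham scan procedure:
  1. Find the pivot p₀ = point with lowest y (tie → lowest x): (0, -10).
  2. Sort the remaining points by polar angle around p₀.
  3. Walk through sorted points, maintaining a stack; pop the top while the last three entries make a non-left turn (cross product ≤ 0).
  4. Final stack is the convex hull in CCW order: (0, -10), (9, -8), (5, 5), (-2, 6), (-3, -5).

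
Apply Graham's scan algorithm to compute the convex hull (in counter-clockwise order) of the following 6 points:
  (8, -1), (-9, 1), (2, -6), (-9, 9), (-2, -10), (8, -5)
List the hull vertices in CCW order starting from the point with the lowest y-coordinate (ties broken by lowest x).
Hull (CCW) = [(-2, -10), (8, -5), (8, -1), (-9, 9), (-9, 1)]

Graham scan procedure:
  1. Find the pivot p₀ = point with lowest y (tie → lowest x): (-2, -10).
  2. Sort the remaining points by polar angle around p₀.
  3. Walk through sorted points, maintaining a stack; pop the top while the last three entries make a non-left turn (cross product ≤ 0).
  4. Final stack is the convex hull in CCW order: (-2, -10), (8, -5), (8, -1), (-9, 9), (-9, 1).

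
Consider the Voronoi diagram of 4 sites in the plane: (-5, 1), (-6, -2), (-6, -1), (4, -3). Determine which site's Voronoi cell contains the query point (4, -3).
Nearest site = (4, -3)

The Voronoi cell of site s contains exactly those query points closer to s than to any other site. Compute squared distances from q = (4, -3) to each site:
  (4 − 4)² + (-3 − -3)² = 0
  (-5 − 4)² + (1 − -3)² = 97
  (-6 − 4)² + (-2 − -3)² = 101
  (-6 − 4)² + (-1 − -3)² = 104
Minimum is attained by (4, -3), so q lies in its Voronoi cell.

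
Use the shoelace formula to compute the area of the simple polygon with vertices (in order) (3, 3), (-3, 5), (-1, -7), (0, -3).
Area = 31

Shoelace formula: Area = (1/2) |Σ_i (x_i · y_{i+1} − x_{i+1} · y_i)| (indices mod n). Compute each cross term:
  (3)(5) − (-3)(3) = 24
  (-3)(-7) − (-1)(5) = 26
  (-1)(-3) − (0)(-7) = 3
  (0)(3) − (3)(-3) = 9
Sum = 62, so (signed) Area = 62/2 = 31, |Area| = 31.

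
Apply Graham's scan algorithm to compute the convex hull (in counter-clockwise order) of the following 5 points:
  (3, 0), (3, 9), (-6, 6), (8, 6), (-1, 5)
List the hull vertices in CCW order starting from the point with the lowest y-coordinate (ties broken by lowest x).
Hull (CCW) = [(3, 0), (8, 6), (3, 9), (-6, 6)]

Graham scan procedure:
  1. Find the pivot p₀ = point with lowest y (tie → lowest x): (3, 0).
  2. Sort the remaining points by polar angle around p₀.
  3. Walk through sorted points, maintaining a stack; pop the top while the last three entries make a non-left turn (cross product ≤ 0).
  4. Final stack is the convex hull in CCW order: (3, 0), (8, 6), (3, 9), (-6, 6).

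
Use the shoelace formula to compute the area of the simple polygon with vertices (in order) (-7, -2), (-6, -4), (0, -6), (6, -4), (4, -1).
Area = 83/2

Shoelace formula: Area = (1/2) |Σ_i (x_i · y_{i+1} − x_{i+1} · y_i)| (indices mod n). Compute each cross term:
  (-7)(-4) − (-6)(-2) = 16
  (-6)(-6) − (0)(-4) = 36
  (0)(-4) − (6)(-6) = 36
  (6)(-1) − (4)(-4) = 10
  (4)(-2) − (-7)(-1) = -15
Sum = 83, so (signed) Area = 83/2 = 83/2, |Area| = 83/2.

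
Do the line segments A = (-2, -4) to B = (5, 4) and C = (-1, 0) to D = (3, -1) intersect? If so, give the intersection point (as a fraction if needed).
Yes; intersection at (41/39, -20/39) (t = 17/39 on AB, s = 20/39 on CD)

Parametrize AB as A + t(B − A) = (-2 + 7 t, -4 + 8 t) and CD as C + s(D − C) = (-1 + 4 s, 0 + -1 s). Solve the linear system for (t, s). Determinant = 39 ≠ 0, so a unique intersection of the containing lines exists. Solution: t = 17/39, s = 20/39 — both in [0, 1], so the segments cross. Intersection point: (41/39, -20/39).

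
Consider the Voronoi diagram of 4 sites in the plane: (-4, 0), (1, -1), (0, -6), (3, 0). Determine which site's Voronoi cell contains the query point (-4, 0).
Nearest site = (-4, 0)

The Voronoi cell of site s contains exactly those query points closer to s than to any other site. Compute squared distances from q = (-4, 0) to each site:
  (-4 − -4)² + (0 − 0)² = 0
  (1 − -4)² + (-1 − 0)² = 26
  (3 − -4)² + (0 − 0)² = 49
  (0 − -4)² + (-6 − 0)² = 52
Minimum is attained by (-4, 0), so q lies in its Voronoi cell.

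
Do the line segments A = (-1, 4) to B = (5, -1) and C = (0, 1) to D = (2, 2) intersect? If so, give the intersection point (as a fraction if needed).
Yes; intersection at (13/8, 29/16) (t = 7/16 on AB, s = 13/16 on CD)

Parametrize AB as A + t(B − A) = (-1 + 6 t, 4 + -5 t) and CD as C + s(D − C) = (0 + 2 s, 1 + 1 s). Solve the linear system for (t, s). Determinant = -16 ≠ 0, so a unique intersection of the containing lines exists. Solution: t = 7/16, s = 13/16 — both in [0, 1], so the segments cross. Intersection point: (13/8, 29/16).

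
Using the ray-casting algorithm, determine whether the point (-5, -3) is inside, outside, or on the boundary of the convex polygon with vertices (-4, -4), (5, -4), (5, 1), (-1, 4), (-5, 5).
The point (-5, -3) lies strictly outside the polygon

Cast a horizontal ray to the right from the query point and count how many polygon edges it crosses (each edge strictly once or zero times, handled with the usual half-open convention). 
Parity of crossings → even ⇒ outside.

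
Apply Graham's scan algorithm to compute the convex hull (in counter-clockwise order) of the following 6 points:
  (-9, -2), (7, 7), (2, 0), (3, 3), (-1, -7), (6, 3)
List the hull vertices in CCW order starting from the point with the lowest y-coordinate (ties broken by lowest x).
Hull (CCW) = [(-1, -7), (6, 3), (7, 7), (-9, -2)]

Graham scan procedure:
  1. Find the pivot p₀ = point with lowest y (tie → lowest x): (-1, -7).
  2. Sort the remaining points by polar angle around p₀.
  3. Walk through sorted points, maintaining a stack; pop the top while the last three entries make a non-left turn (cross product ≤ 0).
  4. Final stack is the convex hull in CCW order: (-1, -7), (6, 3), (7, 7), (-9, -2).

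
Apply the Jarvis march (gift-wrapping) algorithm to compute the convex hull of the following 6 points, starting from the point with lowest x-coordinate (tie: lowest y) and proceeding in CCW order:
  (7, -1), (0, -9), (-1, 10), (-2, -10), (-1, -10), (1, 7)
Hull (CCW) = [(-2, -10), (-1, -10), (0, -9), (7, -1), (-1, 10)]

Jarvis march: at each step, from the current hull vertex p, select the next vertex q as the point such that every other point lies strictly to the left of (or on) the directed line p → q. (Equivalently: for every other point r, the cross product (q − p) × (r − p) ≥ 0.)
Starting point (lowest x, tie lowest y): (-2, -10). Wrap until returning to start. Resulting hull: (-2, -10), (-1, -10), (0, -9), (7, -1), (-1, 10).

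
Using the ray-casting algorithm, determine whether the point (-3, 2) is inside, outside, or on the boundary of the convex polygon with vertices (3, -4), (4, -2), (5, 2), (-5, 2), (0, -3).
The point (-3, 2) lies on the polygon boundary

Boundary check: the query satisfies the collinearity and bounding-box conditions for some polygon edge, so it lies exactly on the boundary.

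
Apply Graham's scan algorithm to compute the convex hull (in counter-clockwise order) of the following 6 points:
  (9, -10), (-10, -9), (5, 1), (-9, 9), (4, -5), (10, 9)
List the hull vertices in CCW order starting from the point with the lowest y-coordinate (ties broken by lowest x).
Hull (CCW) = [(9, -10), (10, 9), (-9, 9), (-10, -9)]

Graham scan procedure:
  1. Find the pivot p₀ = point with lowest y (tie → lowest x): (9, -10).
  2. Sort the remaining points by polar angle around p₀.
  3. Walk through sorted points, maintaining a stack; pop the top while the last three entries make a non-left turn (cross product ≤ 0).
  4. Final stack is the convex hull in CCW order: (9, -10), (10, 9), (-9, 9), (-10, -9).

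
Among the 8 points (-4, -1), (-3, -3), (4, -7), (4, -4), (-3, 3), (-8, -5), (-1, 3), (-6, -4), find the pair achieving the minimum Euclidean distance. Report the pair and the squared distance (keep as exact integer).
Pair = ((-3, 3), (-1, 3)); squared distance = 4

Compute all C(8, 2) = 28 pairwise squared distances (x_i − x_j)² + (y_i − y_j)². The minimum is 4, attained by the pair ((-3, 3), (-1, 3)).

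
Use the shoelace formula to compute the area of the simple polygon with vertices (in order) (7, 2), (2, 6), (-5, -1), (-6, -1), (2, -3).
Area = 55

Shoelace formula: Area = (1/2) |Σ_i (x_i · y_{i+1} − x_{i+1} · y_i)| (indices mod n). Compute each cross term:
  (7)(6) − (2)(2) = 38
  (2)(-1) − (-5)(6) = 28
  (-5)(-1) − (-6)(-1) = -1
  (-6)(-3) − (2)(-1) = 20
  (2)(2) − (7)(-3) = 25
Sum = 110, so (signed) Area = 110/2 = 55, |Area| = 55.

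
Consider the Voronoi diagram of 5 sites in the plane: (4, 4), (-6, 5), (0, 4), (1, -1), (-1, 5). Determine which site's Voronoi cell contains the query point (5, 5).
Nearest site = (4, 4)

The Voronoi cell of site s contains exactly those query points closer to s than to any other site. Compute squared distances from q = (5, 5) to each site:
  (4 − 5)² + (4 − 5)² = 2
  (0 − 5)² + (4 − 5)² = 26
  (-1 − 5)² + (5 − 5)² = 36
  (1 − 5)² + (-1 − 5)² = 52
  (-6 − 5)² + (5 − 5)² = 121
Minimum is attained by (4, 4), so q lies in its Voronoi cell.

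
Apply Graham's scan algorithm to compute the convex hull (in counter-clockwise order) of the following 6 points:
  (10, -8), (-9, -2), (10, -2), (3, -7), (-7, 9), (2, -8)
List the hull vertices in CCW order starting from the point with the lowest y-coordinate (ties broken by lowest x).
Hull (CCW) = [(2, -8), (10, -8), (10, -2), (-7, 9), (-9, -2)]

Graham scan procedure:
  1. Find the pivot p₀ = point with lowest y (tie → lowest x): (2, -8).
  2. Sort the remaining points by polar angle around p₀.
  3. Walk through sorted points, maintaining a stack; pop the top while the last three entries make a non-left turn (cross product ≤ 0).
  4. Final stack is the convex hull in CCW order: (2, -8), (10, -8), (10, -2), (-7, 9), (-9, -2).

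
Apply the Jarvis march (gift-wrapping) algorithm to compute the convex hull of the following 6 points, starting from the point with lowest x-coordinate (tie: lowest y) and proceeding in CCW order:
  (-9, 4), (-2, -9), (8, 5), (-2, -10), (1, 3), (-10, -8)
Hull (CCW) = [(-10, -8), (-2, -10), (8, 5), (-9, 4)]

Jarvis march: at each step, from the current hull vertex p, select the next vertex q as the point such that every other point lies strictly to the left of (or on) the directed line p → q. (Equivalently: for every other point r, the cross product (q − p) × (r − p) ≥ 0.)
Starting point (lowest x, tie lowest y): (-10, -8). Wrap until returning to start. Resulting hull: (-10, -8), (-2, -10), (8, 5), (-9, 4).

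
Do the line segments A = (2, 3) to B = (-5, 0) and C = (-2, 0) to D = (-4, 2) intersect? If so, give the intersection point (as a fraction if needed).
Yes; intersection at (-29/10, 9/10) (t = 7/10 on AB, s = 9/20 on CD)

Parametrize AB as A + t(B − A) = (2 + -7 t, 3 + -3 t) and CD as C + s(D − C) = (-2 + -2 s, 0 + 2 s). Solve the linear system for (t, s). Determinant = 20 ≠ 0, so a unique intersection of the containing lines exists. Solution: t = 7/10, s = 9/20 — both in [0, 1], so the segments cross. Intersection point: (-29/10, 9/10).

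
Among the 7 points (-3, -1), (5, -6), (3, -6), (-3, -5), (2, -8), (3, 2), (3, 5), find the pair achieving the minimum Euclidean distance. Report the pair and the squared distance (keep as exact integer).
Pair = ((5, -6), (3, -6)); squared distance = 4

Compute all C(7, 2) = 21 pairwise squared distances (x_i − x_j)² + (y_i − y_j)². The minimum is 4, attained by the pair ((5, -6), (3, -6)).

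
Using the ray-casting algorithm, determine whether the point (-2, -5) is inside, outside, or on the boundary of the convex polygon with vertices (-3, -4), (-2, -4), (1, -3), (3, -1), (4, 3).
The point (-2, -5) lies strictly outside the polygon

Cast a horizontal ray to the right from the query point and count how many polygon edges it crosses (each edge strictly once or zero times, handled with the usual half-open convention). 
Parity of crossings → even ⇒ outside.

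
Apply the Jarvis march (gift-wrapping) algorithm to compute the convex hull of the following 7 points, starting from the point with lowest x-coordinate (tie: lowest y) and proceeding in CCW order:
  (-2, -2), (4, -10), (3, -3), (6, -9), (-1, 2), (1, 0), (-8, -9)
Hull (CCW) = [(-8, -9), (4, -10), (6, -9), (3, -3), (1, 0), (-1, 2)]

Jarvis march: at each step, from the current hull vertex p, select the next vertex q as the point such that every other point lies strictly to the left of (or on) the directed line p → q. (Equivalently: for every other point r, the cross product (q − p) × (r − p) ≥ 0.)
Starting point (lowest x, tie lowest y): (-8, -9). Wrap until returning to start. Resulting hull: (-8, -9), (4, -10), (6, -9), (3, -3), (1, 0), (-1, 2).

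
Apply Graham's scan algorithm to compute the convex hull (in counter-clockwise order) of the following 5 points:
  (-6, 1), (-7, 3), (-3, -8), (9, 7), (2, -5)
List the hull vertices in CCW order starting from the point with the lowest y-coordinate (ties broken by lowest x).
Hull (CCW) = [(-3, -8), (2, -5), (9, 7), (-7, 3)]

Graham scan procedure:
  1. Find the pivot p₀ = point with lowest y (tie → lowest x): (-3, -8).
  2. Sort the remaining points by polar angle around p₀.
  3. Walk through sorted points, maintaining a stack; pop the top while the last three entries make a non-left turn (cross product ≤ 0).
  4. Final stack is the convex hull in CCW order: (-3, -8), (2, -5), (9, 7), (-7, 3).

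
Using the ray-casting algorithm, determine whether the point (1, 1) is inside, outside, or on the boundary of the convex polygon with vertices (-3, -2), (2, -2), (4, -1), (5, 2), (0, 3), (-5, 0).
The point (1, 1) lies strictly inside the polygon

Cast a horizontal ray to the right from the query point and count how many polygon edges it crosses (each edge strictly once or zero times, handled with the usual half-open convention). 
Parity of crossings → odd ⇒ inside.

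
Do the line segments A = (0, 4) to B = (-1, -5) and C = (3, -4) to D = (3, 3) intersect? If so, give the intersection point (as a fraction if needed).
No (intersection of containing lines falls outside at least one segment)

Parametrize and solve: t = -3, s = 5. At least one of these is outside [0, 1], so the segments do not intersect.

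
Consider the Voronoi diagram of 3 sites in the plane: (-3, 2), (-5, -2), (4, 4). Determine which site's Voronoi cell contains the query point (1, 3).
Nearest site = (4, 4)

The Voronoi cell of site s contains exactly those query points closer to s than to any other site. Compute squared distances from q = (1, 3) to each site:
  (4 − 1)² + (4 − 3)² = 10
  (-3 − 1)² + (2 − 3)² = 17
  (-5 − 1)² + (-2 − 3)² = 61
Minimum is attained by (4, 4), so q lies in its Voronoi cell.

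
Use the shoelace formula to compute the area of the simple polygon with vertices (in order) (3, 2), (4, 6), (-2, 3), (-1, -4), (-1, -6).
Area = 63/2

Shoelace formula: Area = (1/2) |Σ_i (x_i · y_{i+1} − x_{i+1} · y_i)| (indices mod n). Compute each cross term:
  (3)(6) − (4)(2) = 10
  (4)(3) − (-2)(6) = 24
  (-2)(-4) − (-1)(3) = 11
  (-1)(-6) − (-1)(-4) = 2
  (-1)(2) − (3)(-6) = 16
Sum = 63, so (signed) Area = 63/2 = 63/2, |Area| = 63/2.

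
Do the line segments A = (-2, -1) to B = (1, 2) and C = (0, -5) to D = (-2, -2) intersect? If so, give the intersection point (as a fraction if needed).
No (intersection of containing lines falls outside at least one segment)

Parametrize and solve: t = -2/15, s = 6/5. At least one of these is outside [0, 1], so the segments do not intersect.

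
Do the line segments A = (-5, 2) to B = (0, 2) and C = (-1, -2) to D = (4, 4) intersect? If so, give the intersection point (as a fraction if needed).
No (intersection of containing lines falls outside at least one segment)

Parametrize and solve: t = 22/15, s = 2/3. At least one of these is outside [0, 1], so the segments do not intersect.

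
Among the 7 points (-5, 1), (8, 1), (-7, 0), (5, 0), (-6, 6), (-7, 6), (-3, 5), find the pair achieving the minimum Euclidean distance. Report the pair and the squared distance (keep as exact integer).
Pair = ((-6, 6), (-7, 6)); squared distance = 1

Compute all C(7, 2) = 21 pairwise squared distances (x_i − x_j)² + (y_i − y_j)². The minimum is 1, attained by the pair ((-6, 6), (-7, 6)).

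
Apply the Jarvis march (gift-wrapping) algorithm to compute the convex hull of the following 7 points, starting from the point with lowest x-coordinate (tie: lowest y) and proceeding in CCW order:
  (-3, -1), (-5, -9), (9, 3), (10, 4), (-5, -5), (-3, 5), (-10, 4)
Hull (CCW) = [(-10, 4), (-5, -9), (9, 3), (10, 4), (-3, 5)]

Jarvis march: at each step, from the current hull vertex p, select the next vertex q as the point such that every other point lies strictly to the left of (or on) the directed line p → q. (Equivalently: for every other point r, the cross product (q − p) × (r − p) ≥ 0.)
Starting point (lowest x, tie lowest y): (-10, 4). Wrap until returning to start. Resulting hull: (-10, 4), (-5, -9), (9, 3), (10, 4), (-3, 5).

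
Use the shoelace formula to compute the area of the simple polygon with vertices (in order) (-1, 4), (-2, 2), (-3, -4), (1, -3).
Area = 17

Shoelace formula: Area = (1/2) |Σ_i (x_i · y_{i+1} − x_{i+1} · y_i)| (indices mod n). Compute each cross term:
  (-1)(2) − (-2)(4) = 6
  (-2)(-4) − (-3)(2) = 14
  (-3)(-3) − (1)(-4) = 13
  (1)(4) − (-1)(-3) = 1
Sum = 34, so (signed) Area = 34/2 = 17, |Area| = 17.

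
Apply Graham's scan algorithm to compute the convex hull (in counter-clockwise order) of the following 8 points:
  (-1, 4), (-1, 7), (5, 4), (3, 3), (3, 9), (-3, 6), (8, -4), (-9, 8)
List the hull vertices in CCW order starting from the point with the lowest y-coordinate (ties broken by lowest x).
Hull (CCW) = [(8, -4), (5, 4), (3, 9), (-9, 8)]

Graham scan procedure:
  1. Find the pivot p₀ = point with lowest y (tie → lowest x): (8, -4).
  2. Sort the remaining points by polar angle around p₀.
  3. Walk through sorted points, maintaining a stack; pop the top while the last three entries make a non-left turn (cross product ≤ 0).
  4. Final stack is the convex hull in CCW order: (8, -4), (5, 4), (3, 9), (-9, 8).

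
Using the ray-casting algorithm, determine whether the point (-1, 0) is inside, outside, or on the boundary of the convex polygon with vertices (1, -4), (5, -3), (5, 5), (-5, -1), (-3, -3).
The point (-1, 0) lies strictly inside the polygon

Cast a horizontal ray to the right from the query point and count how many polygon edges it crosses (each edge strictly once or zero times, handled with the usual half-open convention). 
Parity of crossings → odd ⇒ inside.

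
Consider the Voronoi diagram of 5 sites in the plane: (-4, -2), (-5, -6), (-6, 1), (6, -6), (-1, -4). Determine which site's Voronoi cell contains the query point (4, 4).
Nearest site = (-1, -4)

The Voronoi cell of site s contains exactly those query points closer to s than to any other site. Compute squared distances from q = (4, 4) to each site:
  (-1 − 4)² + (-4 − 4)² = 89
  (-4 − 4)² + (-2 − 4)² = 100
  (6 − 4)² + (-6 − 4)² = 104
  (-6 − 4)² + (1 − 4)² = 109
  (-5 − 4)² + (-6 − 4)² = 181
Minimum is attained by (-1, -4), so q lies in its Voronoi cell.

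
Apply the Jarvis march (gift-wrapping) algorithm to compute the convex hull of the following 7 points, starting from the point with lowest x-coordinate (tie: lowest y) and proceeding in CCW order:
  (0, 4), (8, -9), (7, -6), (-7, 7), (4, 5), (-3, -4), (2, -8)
Hull (CCW) = [(-7, 7), (-3, -4), (2, -8), (8, -9), (4, 5)]

Jarvis march: at each step, from the current hull vertex p, select the next vertex q as the point such that every other point lies strictly to the left of (or on) the directed line p → q. (Equivalently: for every other point r, the cross product (q − p) × (r − p) ≥ 0.)
Starting point (lowest x, tie lowest y): (-7, 7). Wrap until returning to start. Resulting hull: (-7, 7), (-3, -4), (2, -8), (8, -9), (4, 5).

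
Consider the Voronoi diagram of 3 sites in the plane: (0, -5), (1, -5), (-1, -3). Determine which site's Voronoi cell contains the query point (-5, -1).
Nearest site = (-1, -3)

The Voronoi cell of site s contains exactly those query points closer to s than to any other site. Compute squared distances from q = (-5, -1) to each site:
  (-1 − -5)² + (-3 − -1)² = 20
  (0 − -5)² + (-5 − -1)² = 41
  (1 − -5)² + (-5 − -1)² = 52
Minimum is attained by (-1, -3), so q lies in its Voronoi cell.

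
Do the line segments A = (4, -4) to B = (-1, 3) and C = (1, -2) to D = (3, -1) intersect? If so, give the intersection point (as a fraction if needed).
Yes; intersection at (41/19, -27/19) (t = 7/19 on AB, s = 11/19 on CD)

Parametrize AB as A + t(B − A) = (4 + -5 t, -4 + 7 t) and CD as C + s(D − C) = (1 + 2 s, -2 + 1 s). Solve the linear system for (t, s). Determinant = 19 ≠ 0, so a unique intersection of the containing lines exists. Solution: t = 7/19, s = 11/19 — both in [0, 1], so the segments cross. Intersection point: (41/19, -27/19).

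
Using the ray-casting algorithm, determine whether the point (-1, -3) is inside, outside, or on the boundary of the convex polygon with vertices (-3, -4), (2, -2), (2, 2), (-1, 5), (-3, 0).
The point (-1, -3) lies strictly inside the polygon

Cast a horizontal ray to the right from the query point and count how many polygon edges it crosses (each edge strictly once or zero times, handled with the usual half-open convention). 
Parity of crossings → odd ⇒ inside.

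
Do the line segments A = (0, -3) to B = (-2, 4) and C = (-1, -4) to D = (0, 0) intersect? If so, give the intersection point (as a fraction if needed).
Yes; intersection at (-2/5, -8/5) (t = 1/5 on AB, s = 3/5 on CD)

Parametrize AB as A + t(B − A) = (0 + -2 t, -3 + 7 t) and CD as C + s(D − C) = (-1 + 1 s, -4 + 4 s). Solve the linear system for (t, s). Determinant = 15 ≠ 0, so a unique intersection of the containing lines exists. Solution: t = 1/5, s = 3/5 — both in [0, 1], so the segments cross. Intersection point: (-2/5, -8/5).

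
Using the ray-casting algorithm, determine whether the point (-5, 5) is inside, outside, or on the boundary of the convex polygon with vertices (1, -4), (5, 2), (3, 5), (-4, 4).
The point (-5, 5) lies strictly outside the polygon

Cast a horizontal ray to the right from the query point and count how many polygon edges it crosses (each edge strictly once or zero times, handled with the usual half-open convention). 
Parity of crossings → even ⇒ outside.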